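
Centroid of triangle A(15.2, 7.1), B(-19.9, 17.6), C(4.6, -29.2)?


Centroid = ((x_A+x_B+x_C)/3, (y_A+y_B+y_C)/3)
= ((15.2+(-19.9)+4.6)/3, (7.1+17.6+(-29.2))/3)
= (-0.0333, -1.5)

(-0.0333, -1.5)


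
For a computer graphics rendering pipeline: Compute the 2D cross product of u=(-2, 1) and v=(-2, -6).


u x v = u_x*v_y - u_y*v_x = (-2)*(-6) - 1*(-2)
= 12 - (-2) = 14

14


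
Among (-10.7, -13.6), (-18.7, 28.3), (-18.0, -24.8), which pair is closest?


d(P0,P1) = 42.6569, d(P0,P2) = 13.369, d(P1,P2) = 53.1046
Closest: P0 and P2

Closest pair: (-10.7, -13.6) and (-18.0, -24.8), distance = 13.369


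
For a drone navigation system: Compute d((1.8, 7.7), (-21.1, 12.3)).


dx=-22.9, dy=4.6
d^2 = (-22.9)^2 + 4.6^2 = 545.57
d = sqrt(545.57) = 23.3574

23.3574


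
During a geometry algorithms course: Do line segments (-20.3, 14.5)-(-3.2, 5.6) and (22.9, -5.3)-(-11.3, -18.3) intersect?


Cross products: d1=-1238.76, d2=-712.08, d3=45.9, d4=-480.78
d1*d2 < 0 and d3*d4 < 0? no

No, they don't intersect


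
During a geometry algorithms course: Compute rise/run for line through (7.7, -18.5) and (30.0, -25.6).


slope = (y2-y1)/(x2-x1) = ((-25.6)-(-18.5))/(30-7.7) = (-7.1)/22.3 = -0.3184

-0.3184


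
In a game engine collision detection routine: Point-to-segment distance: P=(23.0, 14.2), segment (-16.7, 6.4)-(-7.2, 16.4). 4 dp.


Project P onto AB: t = 1 (clamped to [0,1])
Closest point on segment: (-7.2, 16.4)
Distance: 30.28

30.28


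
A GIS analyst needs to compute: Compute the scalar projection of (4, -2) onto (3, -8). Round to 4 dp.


u.v = 28, |v| = sqrt(73) = 8.544
Scalar projection = u.v / |v| = 28 / sqrt(73) = 3.2772

3.2772


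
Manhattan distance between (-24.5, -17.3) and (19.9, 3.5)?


|(-24.5)-19.9| + |(-17.3)-3.5| = 44.4 + 20.8 = 65.2

65.2


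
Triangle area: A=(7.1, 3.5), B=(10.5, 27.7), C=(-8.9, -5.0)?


Area = |x_A(y_B-y_C) + x_B(y_C-y_A) + x_C(y_A-y_B)|/2
= |232.17 + (-89.25) + 215.38|/2
= 358.3/2 = 179.15

179.15


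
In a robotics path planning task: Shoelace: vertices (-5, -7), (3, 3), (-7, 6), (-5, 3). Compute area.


Shoelace sum: ((-5)*3 - 3*(-7)) + (3*6 - (-7)*3) + ((-7)*3 - (-5)*6) + ((-5)*(-7) - (-5)*3)
= 104
Area = |104|/2 = 52

52


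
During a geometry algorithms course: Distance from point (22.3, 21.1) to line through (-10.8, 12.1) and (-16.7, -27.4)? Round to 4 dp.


|cross product| = 1254.35
|line direction| = sqrt(1595.06) = 39.9382
Distance = 1254.35/sqrt(1595.06) = 31.4073

31.4073


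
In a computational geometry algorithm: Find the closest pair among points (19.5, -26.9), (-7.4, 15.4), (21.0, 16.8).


d(P0,P1) = 50.1288, d(P0,P2) = 43.7257, d(P1,P2) = 28.4345
Closest: P1 and P2

Closest pair: (-7.4, 15.4) and (21.0, 16.8), distance = 28.4345


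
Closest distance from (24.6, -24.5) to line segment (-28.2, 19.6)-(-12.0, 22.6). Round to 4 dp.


Project P onto AB: t = 1 (clamped to [0,1])
Closest point on segment: (-12, 22.6)
Distance: 59.6487

59.6487


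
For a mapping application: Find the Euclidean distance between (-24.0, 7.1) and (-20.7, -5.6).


dx=3.3, dy=-12.7
d^2 = 3.3^2 + (-12.7)^2 = 172.18
d = sqrt(172.18) = 13.1217

13.1217


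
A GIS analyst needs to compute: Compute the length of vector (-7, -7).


|u| = sqrt((-7)^2 + (-7)^2) = sqrt(98) = 9.8995

9.8995


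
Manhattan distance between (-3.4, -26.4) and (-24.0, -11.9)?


|(-3.4)-(-24)| + |(-26.4)-(-11.9)| = 20.6 + 14.5 = 35.1

35.1


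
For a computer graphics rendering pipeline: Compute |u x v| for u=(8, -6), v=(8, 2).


|u x v| = |8*2 - (-6)*8|
= |16 - (-48)| = 64

64


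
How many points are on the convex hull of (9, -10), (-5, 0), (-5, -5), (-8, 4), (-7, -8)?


Convex hull vertices (CCW): (-8, 4), (-7, -8), (9, -10)
Count = 3

3


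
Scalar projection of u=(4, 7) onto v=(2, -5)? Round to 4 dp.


u.v = -27, |v| = sqrt(29) = 5.3852
Scalar projection = u.v / |v| = -27 / sqrt(29) = -5.0138

-5.0138


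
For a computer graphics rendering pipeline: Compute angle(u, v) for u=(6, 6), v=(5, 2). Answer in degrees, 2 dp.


u.v = 42, |u| = sqrt(72) = 8.4853, |v| = sqrt(29) = 5.3852
cos(theta) = u.v/(|u||v|) = 42/sqrt(2088) = 0.919145
theta = acos(0.919145) = 23.2 degrees

23.2 degrees


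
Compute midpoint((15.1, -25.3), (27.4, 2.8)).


M = ((15.1+27.4)/2, ((-25.3)+2.8)/2)
= (21.25, -11.25)

(21.25, -11.25)


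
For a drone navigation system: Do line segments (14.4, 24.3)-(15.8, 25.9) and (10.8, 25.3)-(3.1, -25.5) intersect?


Cross products: d1=190.58, d2=249.38, d3=7.16, d4=-51.64
d1*d2 < 0 and d3*d4 < 0? no

No, they don't intersect


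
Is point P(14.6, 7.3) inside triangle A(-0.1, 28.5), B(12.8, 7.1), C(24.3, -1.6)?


Cross products: AB x AP = 41.1, BC x BP = 17.96, CA x CP = 74.81
All same sign? yes

Yes, inside


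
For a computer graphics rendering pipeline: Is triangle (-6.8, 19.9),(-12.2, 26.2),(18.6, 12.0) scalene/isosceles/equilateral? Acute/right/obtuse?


Side lengths squared: AB^2=68.85, BC^2=1150.28, CA^2=707.57
Sorted: [68.85, 707.57, 1150.28]
By sides: Scalene, By angles: Obtuse

Scalene, Obtuse


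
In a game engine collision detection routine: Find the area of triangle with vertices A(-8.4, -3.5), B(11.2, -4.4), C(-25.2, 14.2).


Area = |x_A(y_B-y_C) + x_B(y_C-y_A) + x_C(y_A-y_B)|/2
= |156.24 + 198.24 + (-22.68)|/2
= 331.8/2 = 165.9

165.9


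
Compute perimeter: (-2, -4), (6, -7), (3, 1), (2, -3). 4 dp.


Sides: (-2, -4)->(6, -7): sqrt(73) = 8.544004, (6, -7)->(3, 1): sqrt(73) = 8.544004, (3, 1)->(2, -3): sqrt(17) = 4.123106, (2, -3)->(-2, -4): sqrt(17) = 4.123106
Sum = 25.33422
Perimeter = 25.3342

25.3342


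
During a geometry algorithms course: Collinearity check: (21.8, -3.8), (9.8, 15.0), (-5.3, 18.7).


Cross product: (9.8-21.8)*(18.7-(-3.8)) - (15-(-3.8))*((-5.3)-21.8)
= 239.48

No, not collinear


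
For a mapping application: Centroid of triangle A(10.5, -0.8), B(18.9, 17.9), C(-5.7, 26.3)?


Centroid = ((x_A+x_B+x_C)/3, (y_A+y_B+y_C)/3)
= ((10.5+18.9+(-5.7))/3, ((-0.8)+17.9+26.3)/3)
= (7.9, 14.4667)

(7.9, 14.4667)


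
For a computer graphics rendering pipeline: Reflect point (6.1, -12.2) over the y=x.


Reflection over y=x: (x,y) -> (y,x)
(6.1, -12.2) -> (-12.2, 6.1)

(-12.2, 6.1)


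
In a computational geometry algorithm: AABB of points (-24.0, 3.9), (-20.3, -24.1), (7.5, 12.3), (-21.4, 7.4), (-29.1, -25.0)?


x range: [-29.1, 7.5]
y range: [-25, 12.3]
Bounding box: (-29.1,-25) to (7.5,12.3)

(-29.1,-25) to (7.5,12.3)


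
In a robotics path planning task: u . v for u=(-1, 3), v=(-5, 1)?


u . v = u_x*v_x + u_y*v_y = (-1)*(-5) + 3*1
= 5 + 3 = 8

8


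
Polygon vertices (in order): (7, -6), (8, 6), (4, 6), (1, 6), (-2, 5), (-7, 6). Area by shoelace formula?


Shoelace sum: (7*6 - 8*(-6)) + (8*6 - 4*6) + (4*6 - 1*6) + (1*5 - (-2)*6) + ((-2)*6 - (-7)*5) + ((-7)*(-6) - 7*6)
= 172
Area = |172|/2 = 86

86


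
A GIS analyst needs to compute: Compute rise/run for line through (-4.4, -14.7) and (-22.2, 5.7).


slope = (y2-y1)/(x2-x1) = (5.7-(-14.7))/((-22.2)-(-4.4)) = 20.4/(-17.8) = -1.1461

-1.1461


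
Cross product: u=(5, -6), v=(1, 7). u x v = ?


u x v = u_x*v_y - u_y*v_x = 5*7 - (-6)*1
= 35 - (-6) = 41

41


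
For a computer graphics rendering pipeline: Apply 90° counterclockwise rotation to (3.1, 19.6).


90° CCW: (x,y) -> (-y, x)
(3.1,19.6) -> (-19.6, 3.1)

(-19.6, 3.1)


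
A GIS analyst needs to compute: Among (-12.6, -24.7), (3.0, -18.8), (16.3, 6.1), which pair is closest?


d(P0,P1) = 16.6784, d(P0,P2) = 42.2356, d(P1,P2) = 28.2294
Closest: P0 and P1

Closest pair: (-12.6, -24.7) and (3.0, -18.8), distance = 16.6784


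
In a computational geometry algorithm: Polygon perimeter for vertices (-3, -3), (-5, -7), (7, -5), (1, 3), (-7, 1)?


Sides: (-3, -3)->(-5, -7): sqrt(20) = 4.472136, (-5, -7)->(7, -5): sqrt(148) = 12.165525, (7, -5)->(1, 3): sqrt(100) = 10, (1, 3)->(-7, 1): sqrt(68) = 8.246211, (-7, 1)->(-3, -3): sqrt(32) = 5.656854
Sum = 40.540726
Perimeter = 40.5407

40.5407


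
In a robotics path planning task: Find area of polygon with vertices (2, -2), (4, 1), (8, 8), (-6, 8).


Shoelace sum: (2*1 - 4*(-2)) + (4*8 - 8*1) + (8*8 - (-6)*8) + ((-6)*(-2) - 2*8)
= 142
Area = |142|/2 = 71

71


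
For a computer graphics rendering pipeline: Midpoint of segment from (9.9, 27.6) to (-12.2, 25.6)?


M = ((9.9+(-12.2))/2, (27.6+25.6)/2)
= (-1.15, 26.6)

(-1.15, 26.6)


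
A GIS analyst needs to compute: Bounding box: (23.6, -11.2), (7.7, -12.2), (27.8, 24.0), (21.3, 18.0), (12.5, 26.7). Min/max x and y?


x range: [7.7, 27.8]
y range: [-12.2, 26.7]
Bounding box: (7.7,-12.2) to (27.8,26.7)

(7.7,-12.2) to (27.8,26.7)


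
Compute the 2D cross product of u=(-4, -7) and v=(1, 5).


u x v = u_x*v_y - u_y*v_x = (-4)*5 - (-7)*1
= (-20) - (-7) = -13

-13


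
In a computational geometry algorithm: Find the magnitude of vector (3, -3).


|u| = sqrt(3^2 + (-3)^2) = sqrt(18) = 4.2426

4.2426


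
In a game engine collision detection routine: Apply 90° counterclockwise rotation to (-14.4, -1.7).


90° CCW: (x,y) -> (-y, x)
(-14.4,-1.7) -> (1.7, -14.4)

(1.7, -14.4)


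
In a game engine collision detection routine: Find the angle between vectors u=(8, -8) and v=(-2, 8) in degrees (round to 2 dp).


u.v = -80, |u| = sqrt(128) = 11.3137, |v| = sqrt(68) = 8.2462
cos(theta) = u.v/(|u||v|) = -80/sqrt(8704) = -0.857493
theta = acos(-0.857493) = 149.04 degrees

149.04 degrees


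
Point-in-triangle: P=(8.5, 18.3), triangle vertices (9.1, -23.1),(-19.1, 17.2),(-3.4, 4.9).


Cross products: AB x AP = -1143.3, BC x BP = 356.75, CA x CP = 500.7
All same sign? no

No, outside


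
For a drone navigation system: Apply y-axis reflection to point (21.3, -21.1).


Reflection over y-axis: (x,y) -> (-x,y)
(21.3, -21.1) -> (-21.3, -21.1)

(-21.3, -21.1)


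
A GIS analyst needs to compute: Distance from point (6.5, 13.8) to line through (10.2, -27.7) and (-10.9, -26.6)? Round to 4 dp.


|cross product| = 871.58
|line direction| = sqrt(446.42) = 21.1287
Distance = 871.58/sqrt(446.42) = 41.2511

41.2511


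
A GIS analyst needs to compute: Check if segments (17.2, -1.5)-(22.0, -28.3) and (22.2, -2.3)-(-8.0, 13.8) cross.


Cross products: d1=56.34, d2=788.42, d3=130.16, d4=-601.92
d1*d2 < 0 and d3*d4 < 0? no

No, they don't intersect


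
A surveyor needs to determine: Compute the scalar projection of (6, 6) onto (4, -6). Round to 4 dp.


u.v = -12, |v| = sqrt(52) = 7.2111
Scalar projection = u.v / |v| = -12 / sqrt(52) = -1.6641

-1.6641


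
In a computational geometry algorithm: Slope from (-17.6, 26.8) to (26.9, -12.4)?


slope = (y2-y1)/(x2-x1) = ((-12.4)-26.8)/(26.9-(-17.6)) = (-39.2)/44.5 = -0.8809

-0.8809


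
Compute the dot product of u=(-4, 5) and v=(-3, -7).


u . v = u_x*v_x + u_y*v_y = (-4)*(-3) + 5*(-7)
= 12 + (-35) = -23

-23


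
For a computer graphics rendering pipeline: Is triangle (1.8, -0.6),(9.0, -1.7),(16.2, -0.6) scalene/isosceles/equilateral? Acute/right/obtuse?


Side lengths squared: AB^2=53.05, BC^2=53.05, CA^2=207.36
Sorted: [53.05, 53.05, 207.36]
By sides: Isosceles, By angles: Obtuse

Isosceles, Obtuse


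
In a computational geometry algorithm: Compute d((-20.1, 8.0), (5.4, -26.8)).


dx=25.5, dy=-34.8
d^2 = 25.5^2 + (-34.8)^2 = 1861.29
d = sqrt(1861.29) = 43.1427

43.1427


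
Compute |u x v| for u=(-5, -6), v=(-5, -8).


|u x v| = |(-5)*(-8) - (-6)*(-5)|
= |40 - 30| = 10

10


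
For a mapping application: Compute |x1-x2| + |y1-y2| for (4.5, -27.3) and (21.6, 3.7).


|4.5-21.6| + |(-27.3)-3.7| = 17.1 + 31 = 48.1

48.1


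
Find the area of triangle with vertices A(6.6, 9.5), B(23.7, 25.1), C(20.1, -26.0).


Area = |x_A(y_B-y_C) + x_B(y_C-y_A) + x_C(y_A-y_B)|/2
= |337.26 + (-841.35) + (-313.56)|/2
= 817.65/2 = 408.825

408.825


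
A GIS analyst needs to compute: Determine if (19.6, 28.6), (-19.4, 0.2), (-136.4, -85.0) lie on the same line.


Cross product: ((-19.4)-19.6)*((-85)-28.6) - (0.2-28.6)*((-136.4)-19.6)
= 0

Yes, collinear


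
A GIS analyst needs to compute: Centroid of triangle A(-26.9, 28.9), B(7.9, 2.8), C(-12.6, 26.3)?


Centroid = ((x_A+x_B+x_C)/3, (y_A+y_B+y_C)/3)
= (((-26.9)+7.9+(-12.6))/3, (28.9+2.8+26.3)/3)
= (-10.5333, 19.3333)

(-10.5333, 19.3333)


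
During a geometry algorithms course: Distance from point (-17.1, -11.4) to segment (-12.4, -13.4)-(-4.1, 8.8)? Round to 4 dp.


Project P onto AB: t = 0.0096 (clamped to [0,1])
Closest point on segment: (-12.3204, -13.187)
Distance: 5.1028

5.1028


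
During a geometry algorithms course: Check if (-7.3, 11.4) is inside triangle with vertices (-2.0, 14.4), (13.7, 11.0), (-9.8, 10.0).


Cross products: AB x AP = -65.12, BC x BP = -30.4, CA x CP = -0.08
All same sign? yes

Yes, inside


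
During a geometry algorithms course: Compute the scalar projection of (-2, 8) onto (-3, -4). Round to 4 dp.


u.v = -26, |v| = sqrt(25) = 5
Scalar projection = u.v / |v| = -26 / sqrt(25) = -5.2

-5.2


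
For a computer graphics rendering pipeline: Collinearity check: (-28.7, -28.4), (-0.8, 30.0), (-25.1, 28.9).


Cross product: ((-0.8)-(-28.7))*(28.9-(-28.4)) - (30-(-28.4))*((-25.1)-(-28.7))
= 1388.43

No, not collinear


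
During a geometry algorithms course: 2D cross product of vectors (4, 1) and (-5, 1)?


u x v = u_x*v_y - u_y*v_x = 4*1 - 1*(-5)
= 4 - (-5) = 9

9


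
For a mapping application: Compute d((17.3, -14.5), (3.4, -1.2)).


dx=-13.9, dy=13.3
d^2 = (-13.9)^2 + 13.3^2 = 370.1
d = sqrt(370.1) = 19.238

19.238


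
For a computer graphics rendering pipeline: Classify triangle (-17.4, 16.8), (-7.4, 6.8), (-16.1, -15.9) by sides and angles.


Side lengths squared: AB^2=200, BC^2=590.98, CA^2=1070.98
Sorted: [200, 590.98, 1070.98]
By sides: Scalene, By angles: Obtuse

Scalene, Obtuse


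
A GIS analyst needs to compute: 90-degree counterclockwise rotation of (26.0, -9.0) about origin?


90° CCW: (x,y) -> (-y, x)
(26,-9) -> (9, 26)

(9, 26)


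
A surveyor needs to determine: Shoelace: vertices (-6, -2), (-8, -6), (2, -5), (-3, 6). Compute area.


Shoelace sum: ((-6)*(-6) - (-8)*(-2)) + ((-8)*(-5) - 2*(-6)) + (2*6 - (-3)*(-5)) + ((-3)*(-2) - (-6)*6)
= 111
Area = |111|/2 = 55.5

55.5


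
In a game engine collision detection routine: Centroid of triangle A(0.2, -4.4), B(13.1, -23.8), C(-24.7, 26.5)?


Centroid = ((x_A+x_B+x_C)/3, (y_A+y_B+y_C)/3)
= ((0.2+13.1+(-24.7))/3, ((-4.4)+(-23.8)+26.5)/3)
= (-3.8, -0.5667)

(-3.8, -0.5667)


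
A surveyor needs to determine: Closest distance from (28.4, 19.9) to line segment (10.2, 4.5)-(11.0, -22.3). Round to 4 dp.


Project P onto AB: t = 0 (clamped to [0,1])
Closest point on segment: (10.2, 4.5)
Distance: 23.8411

23.8411


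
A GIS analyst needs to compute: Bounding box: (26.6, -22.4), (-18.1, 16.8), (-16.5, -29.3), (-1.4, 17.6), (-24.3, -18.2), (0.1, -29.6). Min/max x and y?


x range: [-24.3, 26.6]
y range: [-29.6, 17.6]
Bounding box: (-24.3,-29.6) to (26.6,17.6)

(-24.3,-29.6) to (26.6,17.6)


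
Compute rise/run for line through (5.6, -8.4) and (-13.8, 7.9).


slope = (y2-y1)/(x2-x1) = (7.9-(-8.4))/((-13.8)-5.6) = 16.3/(-19.4) = -0.8402

-0.8402


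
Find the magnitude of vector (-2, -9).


|u| = sqrt((-2)^2 + (-9)^2) = sqrt(85) = 9.2195

9.2195


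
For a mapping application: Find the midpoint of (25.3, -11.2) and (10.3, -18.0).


M = ((25.3+10.3)/2, ((-11.2)+(-18))/2)
= (17.8, -14.6)

(17.8, -14.6)


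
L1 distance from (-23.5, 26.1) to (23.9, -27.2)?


|(-23.5)-23.9| + |26.1-(-27.2)| = 47.4 + 53.3 = 100.7

100.7


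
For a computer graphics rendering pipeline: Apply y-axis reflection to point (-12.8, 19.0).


Reflection over y-axis: (x,y) -> (-x,y)
(-12.8, 19) -> (12.8, 19)

(12.8, 19)


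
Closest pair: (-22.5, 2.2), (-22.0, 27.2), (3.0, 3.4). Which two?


d(P0,P1) = 25.005, d(P0,P2) = 25.5282, d(P1,P2) = 34.5172
Closest: P0 and P1

Closest pair: (-22.5, 2.2) and (-22.0, 27.2), distance = 25.005


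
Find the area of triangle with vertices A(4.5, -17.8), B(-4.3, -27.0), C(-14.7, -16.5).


Area = |x_A(y_B-y_C) + x_B(y_C-y_A) + x_C(y_A-y_B)|/2
= |(-47.25) + (-5.59) + (-135.24)|/2
= 188.08/2 = 94.04

94.04


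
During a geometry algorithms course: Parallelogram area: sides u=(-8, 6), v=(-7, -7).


|u x v| = |(-8)*(-7) - 6*(-7)|
= |56 - (-42)| = 98

98


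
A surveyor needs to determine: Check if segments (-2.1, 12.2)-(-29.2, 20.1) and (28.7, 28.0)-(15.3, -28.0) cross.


Cross products: d1=-1513.08, d2=-3136.54, d3=-671.5, d4=951.96
d1*d2 < 0 and d3*d4 < 0? no

No, they don't intersect


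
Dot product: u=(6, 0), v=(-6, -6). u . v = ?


u . v = u_x*v_x + u_y*v_y = 6*(-6) + 0*(-6)
= (-36) + 0 = -36

-36


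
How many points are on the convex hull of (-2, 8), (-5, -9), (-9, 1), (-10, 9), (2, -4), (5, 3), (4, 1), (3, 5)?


Convex hull vertices (CCW): (-10, 9), (-9, 1), (-5, -9), (2, -4), (5, 3), (3, 5), (-2, 8)
Count = 7

7


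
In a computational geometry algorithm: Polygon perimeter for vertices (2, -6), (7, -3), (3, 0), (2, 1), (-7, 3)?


Sides: (2, -6)->(7, -3): sqrt(34) = 5.830952, (7, -3)->(3, 0): sqrt(25) = 5, (3, 0)->(2, 1): sqrt(2) = 1.414214, (2, 1)->(-7, 3): sqrt(85) = 9.219544, (-7, 3)->(2, -6): sqrt(162) = 12.727922
Sum = 34.192632
Perimeter = 34.1926

34.1926


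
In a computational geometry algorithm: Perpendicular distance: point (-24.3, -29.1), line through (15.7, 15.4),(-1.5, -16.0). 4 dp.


|cross product| = 490.6
|line direction| = sqrt(1281.8) = 35.8022
Distance = 490.6/sqrt(1281.8) = 13.7031

13.7031


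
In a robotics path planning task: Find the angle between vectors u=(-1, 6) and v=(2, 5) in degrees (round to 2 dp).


u.v = 28, |u| = sqrt(37) = 6.0828, |v| = sqrt(29) = 5.3852
cos(theta) = u.v/(|u||v|) = 28/sqrt(1073) = 0.854788
theta = acos(0.854788) = 31.26 degrees

31.26 degrees


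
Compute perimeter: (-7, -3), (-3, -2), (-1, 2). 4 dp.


Sides: (-7, -3)->(-3, -2): sqrt(17) = 4.123106, (-3, -2)->(-1, 2): sqrt(20) = 4.472136, (-1, 2)->(-7, -3): sqrt(61) = 7.81025
Sum = 16.405492
Perimeter = 16.4055

16.4055


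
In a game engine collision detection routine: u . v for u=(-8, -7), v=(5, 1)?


u . v = u_x*v_x + u_y*v_y = (-8)*5 + (-7)*1
= (-40) + (-7) = -47

-47


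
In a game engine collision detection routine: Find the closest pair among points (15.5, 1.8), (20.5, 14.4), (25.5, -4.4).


d(P0,P1) = 13.5558, d(P0,P2) = 11.7661, d(P1,P2) = 19.4535
Closest: P0 and P2

Closest pair: (15.5, 1.8) and (25.5, -4.4), distance = 11.7661


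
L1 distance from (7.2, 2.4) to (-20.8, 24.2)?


|7.2-(-20.8)| + |2.4-24.2| = 28 + 21.8 = 49.8

49.8


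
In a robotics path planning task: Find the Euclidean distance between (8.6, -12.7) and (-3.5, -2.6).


dx=-12.1, dy=10.1
d^2 = (-12.1)^2 + 10.1^2 = 248.42
d = sqrt(248.42) = 15.7613

15.7613


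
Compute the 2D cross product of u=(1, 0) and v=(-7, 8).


u x v = u_x*v_y - u_y*v_x = 1*8 - 0*(-7)
= 8 - 0 = 8

8


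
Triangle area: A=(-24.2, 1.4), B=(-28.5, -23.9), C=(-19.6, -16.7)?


Area = |x_A(y_B-y_C) + x_B(y_C-y_A) + x_C(y_A-y_B)|/2
= |174.24 + 515.85 + (-495.88)|/2
= 194.21/2 = 97.105

97.105


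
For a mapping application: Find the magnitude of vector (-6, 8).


|u| = sqrt((-6)^2 + 8^2) = sqrt(100) = 10

10


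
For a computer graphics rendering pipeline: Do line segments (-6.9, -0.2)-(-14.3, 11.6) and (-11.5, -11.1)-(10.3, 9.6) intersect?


Cross products: d1=142.4, d2=552.82, d3=134.94, d4=-275.48
d1*d2 < 0 and d3*d4 < 0? no

No, they don't intersect


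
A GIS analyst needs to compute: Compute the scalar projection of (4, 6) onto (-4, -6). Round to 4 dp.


u.v = -52, |v| = sqrt(52) = 7.2111
Scalar projection = u.v / |v| = -52 / sqrt(52) = -7.2111

-7.2111


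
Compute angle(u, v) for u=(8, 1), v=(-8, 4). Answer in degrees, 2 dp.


u.v = -60, |u| = sqrt(65) = 8.0623, |v| = sqrt(80) = 8.9443
cos(theta) = u.v/(|u||v|) = -60/sqrt(5200) = -0.83205
theta = acos(-0.83205) = 146.31 degrees

146.31 degrees


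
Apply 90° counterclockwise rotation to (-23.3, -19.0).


90° CCW: (x,y) -> (-y, x)
(-23.3,-19) -> (19, -23.3)

(19, -23.3)


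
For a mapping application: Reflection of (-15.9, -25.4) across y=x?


Reflection over y=x: (x,y) -> (y,x)
(-15.9, -25.4) -> (-25.4, -15.9)

(-25.4, -15.9)


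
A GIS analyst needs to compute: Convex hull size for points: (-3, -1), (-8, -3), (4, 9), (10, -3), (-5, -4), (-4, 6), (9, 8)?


Convex hull vertices (CCW): (-8, -3), (-5, -4), (10, -3), (9, 8), (4, 9), (-4, 6)
Count = 6

6


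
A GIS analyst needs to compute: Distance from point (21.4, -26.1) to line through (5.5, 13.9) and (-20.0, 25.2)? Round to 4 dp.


|cross product| = 840.33
|line direction| = sqrt(777.94) = 27.8916
Distance = 840.33/sqrt(777.94) = 30.1285

30.1285


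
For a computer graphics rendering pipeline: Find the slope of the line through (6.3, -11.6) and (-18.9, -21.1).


slope = (y2-y1)/(x2-x1) = ((-21.1)-(-11.6))/((-18.9)-6.3) = (-9.5)/(-25.2) = 0.377

0.377


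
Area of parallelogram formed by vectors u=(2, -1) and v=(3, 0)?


|u x v| = |2*0 - (-1)*3|
= |0 - (-3)| = 3

3


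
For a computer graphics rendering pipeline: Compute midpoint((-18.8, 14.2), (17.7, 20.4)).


M = (((-18.8)+17.7)/2, (14.2+20.4)/2)
= (-0.55, 17.3)

(-0.55, 17.3)


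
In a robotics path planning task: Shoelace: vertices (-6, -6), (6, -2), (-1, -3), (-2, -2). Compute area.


Shoelace sum: ((-6)*(-2) - 6*(-6)) + (6*(-3) - (-1)*(-2)) + ((-1)*(-2) - (-2)*(-3)) + ((-2)*(-6) - (-6)*(-2))
= 24
Area = |24|/2 = 12

12


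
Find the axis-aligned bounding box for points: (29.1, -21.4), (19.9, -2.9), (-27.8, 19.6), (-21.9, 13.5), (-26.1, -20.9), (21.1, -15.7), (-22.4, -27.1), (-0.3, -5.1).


x range: [-27.8, 29.1]
y range: [-27.1, 19.6]
Bounding box: (-27.8,-27.1) to (29.1,19.6)

(-27.8,-27.1) to (29.1,19.6)


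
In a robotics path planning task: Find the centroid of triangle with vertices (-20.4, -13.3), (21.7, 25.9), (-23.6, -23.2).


Centroid = ((x_A+x_B+x_C)/3, (y_A+y_B+y_C)/3)
= (((-20.4)+21.7+(-23.6))/3, ((-13.3)+25.9+(-23.2))/3)
= (-7.4333, -3.5333)

(-7.4333, -3.5333)


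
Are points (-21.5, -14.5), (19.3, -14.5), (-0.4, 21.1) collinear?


Cross product: (19.3-(-21.5))*(21.1-(-14.5)) - ((-14.5)-(-14.5))*((-0.4)-(-21.5))
= 1452.48

No, not collinear


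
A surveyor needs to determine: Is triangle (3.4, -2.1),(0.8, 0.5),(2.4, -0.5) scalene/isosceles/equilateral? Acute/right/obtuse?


Side lengths squared: AB^2=13.52, BC^2=3.56, CA^2=3.56
Sorted: [3.56, 3.56, 13.52]
By sides: Isosceles, By angles: Obtuse

Isosceles, Obtuse


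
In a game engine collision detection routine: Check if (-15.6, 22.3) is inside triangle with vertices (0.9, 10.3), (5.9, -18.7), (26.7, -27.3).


Cross products: AB x AP = -418.5, BC x BP = 667.9, CA x CP = 310.8
All same sign? no

No, outside


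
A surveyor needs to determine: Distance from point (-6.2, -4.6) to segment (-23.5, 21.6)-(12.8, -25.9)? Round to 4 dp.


Project P onto AB: t = 0.5239 (clamped to [0,1])
Closest point on segment: (-4.4814, -3.2866)
Distance: 2.163

2.163


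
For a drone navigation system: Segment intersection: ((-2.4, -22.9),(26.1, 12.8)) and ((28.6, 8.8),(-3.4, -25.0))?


Cross products: d1=-33.4, d2=-212.5, d3=-203.25, d4=-24.15
d1*d2 < 0 and d3*d4 < 0? no

No, they don't intersect


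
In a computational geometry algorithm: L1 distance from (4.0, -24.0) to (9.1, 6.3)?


|4-9.1| + |(-24)-6.3| = 5.1 + 30.3 = 35.4

35.4


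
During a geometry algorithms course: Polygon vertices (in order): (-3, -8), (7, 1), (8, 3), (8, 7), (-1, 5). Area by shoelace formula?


Shoelace sum: ((-3)*1 - 7*(-8)) + (7*3 - 8*1) + (8*7 - 8*3) + (8*5 - (-1)*7) + ((-1)*(-8) - (-3)*5)
= 168
Area = |168|/2 = 84

84


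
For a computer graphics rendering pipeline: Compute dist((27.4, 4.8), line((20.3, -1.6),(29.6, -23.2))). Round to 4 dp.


|cross product| = 212.88
|line direction| = sqrt(553.05) = 23.517
Distance = 212.88/sqrt(553.05) = 9.0522

9.0522


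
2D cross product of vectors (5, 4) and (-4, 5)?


u x v = u_x*v_y - u_y*v_x = 5*5 - 4*(-4)
= 25 - (-16) = 41

41


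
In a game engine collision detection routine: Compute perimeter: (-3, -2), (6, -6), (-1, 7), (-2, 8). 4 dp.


Sides: (-3, -2)->(6, -6): sqrt(97) = 9.848858, (6, -6)->(-1, 7): sqrt(218) = 14.764823, (-1, 7)->(-2, 8): sqrt(2) = 1.414214, (-2, 8)->(-3, -2): sqrt(101) = 10.049876
Sum = 36.077771
Perimeter = 36.0778

36.0778


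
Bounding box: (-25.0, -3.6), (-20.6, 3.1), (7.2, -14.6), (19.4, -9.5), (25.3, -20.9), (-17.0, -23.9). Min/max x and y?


x range: [-25, 25.3]
y range: [-23.9, 3.1]
Bounding box: (-25,-23.9) to (25.3,3.1)

(-25,-23.9) to (25.3,3.1)


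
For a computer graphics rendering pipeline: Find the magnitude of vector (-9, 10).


|u| = sqrt((-9)^2 + 10^2) = sqrt(181) = 13.4536

13.4536


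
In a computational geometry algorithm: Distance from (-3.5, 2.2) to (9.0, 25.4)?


dx=12.5, dy=23.2
d^2 = 12.5^2 + 23.2^2 = 694.49
d = sqrt(694.49) = 26.3532

26.3532


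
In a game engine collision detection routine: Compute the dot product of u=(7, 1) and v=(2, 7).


u . v = u_x*v_x + u_y*v_y = 7*2 + 1*7
= 14 + 7 = 21

21


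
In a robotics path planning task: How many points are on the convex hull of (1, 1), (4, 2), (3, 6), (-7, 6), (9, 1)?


Convex hull vertices (CCW): (-7, 6), (1, 1), (9, 1), (3, 6)
Count = 4

4


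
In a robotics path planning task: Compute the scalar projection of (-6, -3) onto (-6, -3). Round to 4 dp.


u.v = 45, |v| = sqrt(45) = 6.7082
Scalar projection = u.v / |v| = 45 / sqrt(45) = 6.7082

6.7082


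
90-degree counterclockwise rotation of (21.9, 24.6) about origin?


90° CCW: (x,y) -> (-y, x)
(21.9,24.6) -> (-24.6, 21.9)

(-24.6, 21.9)


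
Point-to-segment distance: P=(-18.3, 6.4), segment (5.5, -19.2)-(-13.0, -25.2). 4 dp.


Project P onto AB: t = 0.758 (clamped to [0,1])
Closest point on segment: (-8.5223, -23.7478)
Distance: 31.6937

31.6937


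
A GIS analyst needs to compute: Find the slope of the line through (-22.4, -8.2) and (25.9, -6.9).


slope = (y2-y1)/(x2-x1) = ((-6.9)-(-8.2))/(25.9-(-22.4)) = 1.3/48.3 = 0.0269

0.0269


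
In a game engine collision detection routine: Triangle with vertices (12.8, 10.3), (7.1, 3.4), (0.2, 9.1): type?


Side lengths squared: AB^2=80.1, BC^2=80.1, CA^2=160.2
Sorted: [80.1, 80.1, 160.2]
By sides: Isosceles, By angles: Right

Isosceles, Right


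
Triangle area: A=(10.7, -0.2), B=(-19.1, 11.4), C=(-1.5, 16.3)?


Area = |x_A(y_B-y_C) + x_B(y_C-y_A) + x_C(y_A-y_B)|/2
= |(-52.43) + (-315.15) + 17.4|/2
= 350.18/2 = 175.09

175.09


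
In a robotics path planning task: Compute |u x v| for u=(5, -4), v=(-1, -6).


|u x v| = |5*(-6) - (-4)*(-1)|
= |(-30) - 4| = 34

34


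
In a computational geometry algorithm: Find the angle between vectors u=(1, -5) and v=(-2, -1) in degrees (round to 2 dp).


u.v = 3, |u| = sqrt(26) = 5.099, |v| = sqrt(5) = 2.2361
cos(theta) = u.v/(|u||v|) = 3/sqrt(130) = 0.263117
theta = acos(0.263117) = 74.74 degrees

74.74 degrees


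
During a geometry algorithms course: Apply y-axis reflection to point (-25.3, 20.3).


Reflection over y-axis: (x,y) -> (-x,y)
(-25.3, 20.3) -> (25.3, 20.3)

(25.3, 20.3)


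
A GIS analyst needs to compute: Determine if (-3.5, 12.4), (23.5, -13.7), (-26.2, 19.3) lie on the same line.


Cross product: (23.5-(-3.5))*(19.3-12.4) - ((-13.7)-12.4)*((-26.2)-(-3.5))
= -406.17

No, not collinear


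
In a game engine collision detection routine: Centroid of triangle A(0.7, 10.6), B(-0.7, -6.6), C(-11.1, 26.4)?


Centroid = ((x_A+x_B+x_C)/3, (y_A+y_B+y_C)/3)
= ((0.7+(-0.7)+(-11.1))/3, (10.6+(-6.6)+26.4)/3)
= (-3.7, 10.1333)

(-3.7, 10.1333)


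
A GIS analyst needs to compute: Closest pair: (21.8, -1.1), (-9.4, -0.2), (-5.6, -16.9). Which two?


d(P0,P1) = 31.213, d(P0,P2) = 31.6291, d(P1,P2) = 17.1269
Closest: P1 and P2

Closest pair: (-9.4, -0.2) and (-5.6, -16.9), distance = 17.1269


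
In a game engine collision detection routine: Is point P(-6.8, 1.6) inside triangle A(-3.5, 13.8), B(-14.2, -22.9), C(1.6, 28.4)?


Cross products: AB x AP = 9.43, BC x BP = 7.48, CA x CP = 14.04
All same sign? yes

Yes, inside


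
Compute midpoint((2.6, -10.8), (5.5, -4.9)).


M = ((2.6+5.5)/2, ((-10.8)+(-4.9))/2)
= (4.05, -7.85)

(4.05, -7.85)


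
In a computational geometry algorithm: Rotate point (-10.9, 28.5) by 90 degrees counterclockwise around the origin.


90° CCW: (x,y) -> (-y, x)
(-10.9,28.5) -> (-28.5, -10.9)

(-28.5, -10.9)


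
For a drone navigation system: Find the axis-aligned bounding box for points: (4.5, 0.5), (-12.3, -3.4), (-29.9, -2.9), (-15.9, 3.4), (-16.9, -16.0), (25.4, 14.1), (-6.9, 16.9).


x range: [-29.9, 25.4]
y range: [-16, 16.9]
Bounding box: (-29.9,-16) to (25.4,16.9)

(-29.9,-16) to (25.4,16.9)


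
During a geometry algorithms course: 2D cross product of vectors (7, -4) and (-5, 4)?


u x v = u_x*v_y - u_y*v_x = 7*4 - (-4)*(-5)
= 28 - 20 = 8

8


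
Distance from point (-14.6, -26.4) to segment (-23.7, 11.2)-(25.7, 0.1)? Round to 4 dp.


Project P onto AB: t = 0.3382 (clamped to [0,1])
Closest point on segment: (-6.9948, 7.4464)
Distance: 34.6903

34.6903


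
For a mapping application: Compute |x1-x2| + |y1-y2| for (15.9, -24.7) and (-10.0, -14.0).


|15.9-(-10)| + |(-24.7)-(-14)| = 25.9 + 10.7 = 36.6

36.6


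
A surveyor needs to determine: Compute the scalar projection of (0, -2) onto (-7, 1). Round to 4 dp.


u.v = -2, |v| = sqrt(50) = 7.0711
Scalar projection = u.v / |v| = -2 / sqrt(50) = -0.2828

-0.2828


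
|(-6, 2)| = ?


|u| = sqrt((-6)^2 + 2^2) = sqrt(40) = 6.3246

6.3246


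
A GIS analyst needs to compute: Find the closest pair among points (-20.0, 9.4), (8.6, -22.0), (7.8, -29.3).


d(P0,P1) = 42.4726, d(P0,P2) = 47.6501, d(P1,P2) = 7.3437
Closest: P1 and P2

Closest pair: (8.6, -22.0) and (7.8, -29.3), distance = 7.3437


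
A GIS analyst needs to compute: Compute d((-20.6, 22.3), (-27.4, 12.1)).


dx=-6.8, dy=-10.2
d^2 = (-6.8)^2 + (-10.2)^2 = 150.28
d = sqrt(150.28) = 12.2589

12.2589


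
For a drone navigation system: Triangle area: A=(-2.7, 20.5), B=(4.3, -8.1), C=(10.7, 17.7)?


Area = |x_A(y_B-y_C) + x_B(y_C-y_A) + x_C(y_A-y_B)|/2
= |69.66 + (-12.04) + 306.02|/2
= 363.64/2 = 181.82

181.82


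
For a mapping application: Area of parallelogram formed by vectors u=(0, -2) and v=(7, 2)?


|u x v| = |0*2 - (-2)*7|
= |0 - (-14)| = 14

14


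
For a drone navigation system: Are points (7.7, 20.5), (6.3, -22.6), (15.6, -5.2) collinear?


Cross product: (6.3-7.7)*((-5.2)-20.5) - ((-22.6)-20.5)*(15.6-7.7)
= 376.47

No, not collinear


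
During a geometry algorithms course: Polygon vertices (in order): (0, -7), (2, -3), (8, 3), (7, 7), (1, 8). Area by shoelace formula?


Shoelace sum: (0*(-3) - 2*(-7)) + (2*3 - 8*(-3)) + (8*7 - 7*3) + (7*8 - 1*7) + (1*(-7) - 0*8)
= 121
Area = |121|/2 = 60.5

60.5


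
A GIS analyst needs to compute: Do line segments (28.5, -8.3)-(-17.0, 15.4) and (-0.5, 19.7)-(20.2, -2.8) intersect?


Cross products: d1=72.9, d2=-460.26, d3=-586.7, d4=-53.54
d1*d2 < 0 and d3*d4 < 0? no

No, they don't intersect


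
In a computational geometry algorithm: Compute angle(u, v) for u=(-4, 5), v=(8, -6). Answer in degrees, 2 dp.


u.v = -62, |u| = sqrt(41) = 6.4031, |v| = sqrt(100) = 10
cos(theta) = u.v/(|u||v|) = -62/sqrt(4100) = -0.968277
theta = acos(-0.968277) = 165.53 degrees

165.53 degrees


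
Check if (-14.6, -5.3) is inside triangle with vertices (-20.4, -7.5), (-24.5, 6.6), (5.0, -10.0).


Cross products: AB x AP = -90.8, BC x BP = -186.71, CA x CP = -70.38
All same sign? yes

Yes, inside


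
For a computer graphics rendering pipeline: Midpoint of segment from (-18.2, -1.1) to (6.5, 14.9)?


M = (((-18.2)+6.5)/2, ((-1.1)+14.9)/2)
= (-5.85, 6.9)

(-5.85, 6.9)


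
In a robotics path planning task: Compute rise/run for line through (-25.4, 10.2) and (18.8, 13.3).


slope = (y2-y1)/(x2-x1) = (13.3-10.2)/(18.8-(-25.4)) = 3.1/44.2 = 0.0701

0.0701


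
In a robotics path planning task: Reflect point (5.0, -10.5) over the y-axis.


Reflection over y-axis: (x,y) -> (-x,y)
(5, -10.5) -> (-5, -10.5)

(-5, -10.5)


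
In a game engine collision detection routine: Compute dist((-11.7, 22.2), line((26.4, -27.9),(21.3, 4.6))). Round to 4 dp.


|cross product| = 982.74
|line direction| = sqrt(1082.26) = 32.8977
Distance = 982.74/sqrt(1082.26) = 29.8726

29.8726


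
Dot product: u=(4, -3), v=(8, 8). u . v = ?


u . v = u_x*v_x + u_y*v_y = 4*8 + (-3)*8
= 32 + (-24) = 8

8


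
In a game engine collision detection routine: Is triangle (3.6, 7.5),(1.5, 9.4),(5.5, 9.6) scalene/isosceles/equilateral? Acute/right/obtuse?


Side lengths squared: AB^2=8.02, BC^2=16.04, CA^2=8.02
Sorted: [8.02, 8.02, 16.04]
By sides: Isosceles, By angles: Right

Isosceles, Right


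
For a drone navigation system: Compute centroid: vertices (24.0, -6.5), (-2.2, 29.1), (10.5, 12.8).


Centroid = ((x_A+x_B+x_C)/3, (y_A+y_B+y_C)/3)
= ((24+(-2.2)+10.5)/3, ((-6.5)+29.1+12.8)/3)
= (10.7667, 11.8)

(10.7667, 11.8)


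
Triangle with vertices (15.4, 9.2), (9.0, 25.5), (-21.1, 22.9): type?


Side lengths squared: AB^2=306.65, BC^2=912.77, CA^2=1519.94
Sorted: [306.65, 912.77, 1519.94]
By sides: Scalene, By angles: Obtuse

Scalene, Obtuse


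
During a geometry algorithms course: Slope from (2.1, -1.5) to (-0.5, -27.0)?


slope = (y2-y1)/(x2-x1) = ((-27)-(-1.5))/((-0.5)-2.1) = (-25.5)/(-2.6) = 9.8077

9.8077


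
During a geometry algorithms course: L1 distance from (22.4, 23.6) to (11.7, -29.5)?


|22.4-11.7| + |23.6-(-29.5)| = 10.7 + 53.1 = 63.8

63.8


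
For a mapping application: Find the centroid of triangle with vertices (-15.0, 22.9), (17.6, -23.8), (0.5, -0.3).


Centroid = ((x_A+x_B+x_C)/3, (y_A+y_B+y_C)/3)
= (((-15)+17.6+0.5)/3, (22.9+(-23.8)+(-0.3))/3)
= (1.0333, -0.4)

(1.0333, -0.4)


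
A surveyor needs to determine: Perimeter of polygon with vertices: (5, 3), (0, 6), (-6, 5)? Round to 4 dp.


Sides: (5, 3)->(0, 6): sqrt(34) = 5.830952, (0, 6)->(-6, 5): sqrt(37) = 6.082763, (-6, 5)->(5, 3): sqrt(125) = 11.18034
Sum = 23.094055
Perimeter = 23.0941

23.0941


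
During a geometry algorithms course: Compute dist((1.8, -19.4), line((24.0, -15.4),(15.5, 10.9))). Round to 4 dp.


|cross product| = 617.86
|line direction| = sqrt(763.94) = 27.6395
Distance = 617.86/sqrt(763.94) = 22.3543

22.3543


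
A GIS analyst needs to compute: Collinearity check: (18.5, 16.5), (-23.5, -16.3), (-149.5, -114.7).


Cross product: ((-23.5)-18.5)*((-114.7)-16.5) - ((-16.3)-16.5)*((-149.5)-18.5)
= 0

Yes, collinear


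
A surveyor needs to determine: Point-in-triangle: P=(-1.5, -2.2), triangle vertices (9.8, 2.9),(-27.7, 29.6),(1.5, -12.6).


Cross products: AB x AP = 492.96, BC x BP = 177.08, CA x CP = 132.82
All same sign? yes

Yes, inside


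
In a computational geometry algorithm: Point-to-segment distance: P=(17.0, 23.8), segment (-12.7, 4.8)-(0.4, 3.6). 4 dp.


Project P onto AB: t = 1 (clamped to [0,1])
Closest point on segment: (0.4, 3.6)
Distance: 26.1457

26.1457


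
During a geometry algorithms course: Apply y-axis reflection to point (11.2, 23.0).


Reflection over y-axis: (x,y) -> (-x,y)
(11.2, 23) -> (-11.2, 23)

(-11.2, 23)


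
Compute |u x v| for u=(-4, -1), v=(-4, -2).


|u x v| = |(-4)*(-2) - (-1)*(-4)|
= |8 - 4| = 4

4


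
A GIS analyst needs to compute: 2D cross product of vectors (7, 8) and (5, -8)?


u x v = u_x*v_y - u_y*v_x = 7*(-8) - 8*5
= (-56) - 40 = -96

-96


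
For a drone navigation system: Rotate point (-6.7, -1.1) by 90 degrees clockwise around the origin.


90° CW: (x,y) -> (y, -x)
(-6.7,-1.1) -> (-1.1, 6.7)

(-1.1, 6.7)


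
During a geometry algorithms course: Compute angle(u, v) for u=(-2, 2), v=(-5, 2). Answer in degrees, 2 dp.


u.v = 14, |u| = sqrt(8) = 2.8284, |v| = sqrt(29) = 5.3852
cos(theta) = u.v/(|u||v|) = 14/sqrt(232) = 0.919145
theta = acos(0.919145) = 23.2 degrees

23.2 degrees


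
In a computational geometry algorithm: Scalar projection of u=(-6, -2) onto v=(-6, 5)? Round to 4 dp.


u.v = 26, |v| = sqrt(61) = 7.8102
Scalar projection = u.v / |v| = 26 / sqrt(61) = 3.329

3.329


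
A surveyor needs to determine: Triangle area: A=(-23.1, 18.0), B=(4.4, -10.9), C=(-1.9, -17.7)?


Area = |x_A(y_B-y_C) + x_B(y_C-y_A) + x_C(y_A-y_B)|/2
= |(-157.08) + (-157.08) + (-54.91)|/2
= 369.07/2 = 184.535

184.535


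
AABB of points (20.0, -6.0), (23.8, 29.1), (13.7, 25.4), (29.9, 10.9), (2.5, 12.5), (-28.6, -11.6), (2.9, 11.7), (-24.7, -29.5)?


x range: [-28.6, 29.9]
y range: [-29.5, 29.1]
Bounding box: (-28.6,-29.5) to (29.9,29.1)

(-28.6,-29.5) to (29.9,29.1)


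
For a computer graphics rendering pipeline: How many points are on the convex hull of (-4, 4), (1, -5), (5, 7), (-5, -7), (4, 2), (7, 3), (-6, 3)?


Convex hull vertices (CCW): (-6, 3), (-5, -7), (1, -5), (7, 3), (5, 7), (-4, 4)
Count = 6

6


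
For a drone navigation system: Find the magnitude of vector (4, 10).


|u| = sqrt(4^2 + 10^2) = sqrt(116) = 10.7703

10.7703


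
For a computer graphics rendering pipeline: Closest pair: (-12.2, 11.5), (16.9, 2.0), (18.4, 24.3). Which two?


d(P0,P1) = 30.6114, d(P0,P2) = 33.1693, d(P1,P2) = 22.3504
Closest: P1 and P2

Closest pair: (16.9, 2.0) and (18.4, 24.3), distance = 22.3504


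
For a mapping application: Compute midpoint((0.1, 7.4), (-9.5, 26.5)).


M = ((0.1+(-9.5))/2, (7.4+26.5)/2)
= (-4.7, 16.95)

(-4.7, 16.95)


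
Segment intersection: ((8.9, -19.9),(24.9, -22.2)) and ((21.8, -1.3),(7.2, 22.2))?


Cross products: d1=574.71, d2=232.29, d3=327.27, d4=669.69
d1*d2 < 0 and d3*d4 < 0? no

No, they don't intersect


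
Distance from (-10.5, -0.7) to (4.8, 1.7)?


dx=15.3, dy=2.4
d^2 = 15.3^2 + 2.4^2 = 239.85
d = sqrt(239.85) = 15.4871

15.4871


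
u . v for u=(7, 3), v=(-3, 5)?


u . v = u_x*v_x + u_y*v_y = 7*(-3) + 3*5
= (-21) + 15 = -6

-6


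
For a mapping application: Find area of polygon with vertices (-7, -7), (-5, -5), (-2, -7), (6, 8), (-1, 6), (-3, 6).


Shoelace sum: ((-7)*(-5) - (-5)*(-7)) + ((-5)*(-7) - (-2)*(-5)) + ((-2)*8 - 6*(-7)) + (6*6 - (-1)*8) + ((-1)*6 - (-3)*6) + ((-3)*(-7) - (-7)*6)
= 170
Area = |170|/2 = 85

85


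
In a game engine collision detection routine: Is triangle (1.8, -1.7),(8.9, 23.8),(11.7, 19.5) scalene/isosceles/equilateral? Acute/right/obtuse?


Side lengths squared: AB^2=700.66, BC^2=26.33, CA^2=547.45
Sorted: [26.33, 547.45, 700.66]
By sides: Scalene, By angles: Obtuse

Scalene, Obtuse


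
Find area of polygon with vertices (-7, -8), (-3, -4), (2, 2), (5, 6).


Shoelace sum: ((-7)*(-4) - (-3)*(-8)) + ((-3)*2 - 2*(-4)) + (2*6 - 5*2) + (5*(-8) - (-7)*6)
= 10
Area = |10|/2 = 5

5


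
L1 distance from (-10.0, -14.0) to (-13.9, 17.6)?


|(-10)-(-13.9)| + |(-14)-17.6| = 3.9 + 31.6 = 35.5

35.5


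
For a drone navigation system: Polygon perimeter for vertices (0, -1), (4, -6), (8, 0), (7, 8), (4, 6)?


Sides: (0, -1)->(4, -6): sqrt(41) = 6.403124, (4, -6)->(8, 0): sqrt(52) = 7.211103, (8, 0)->(7, 8): sqrt(65) = 8.062258, (7, 8)->(4, 6): sqrt(13) = 3.605551, (4, 6)->(0, -1): sqrt(65) = 8.062258
Sum = 33.344294
Perimeter = 33.3443

33.3443


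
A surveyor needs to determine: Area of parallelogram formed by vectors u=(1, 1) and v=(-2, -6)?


|u x v| = |1*(-6) - 1*(-2)|
= |(-6) - (-2)| = 4

4
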